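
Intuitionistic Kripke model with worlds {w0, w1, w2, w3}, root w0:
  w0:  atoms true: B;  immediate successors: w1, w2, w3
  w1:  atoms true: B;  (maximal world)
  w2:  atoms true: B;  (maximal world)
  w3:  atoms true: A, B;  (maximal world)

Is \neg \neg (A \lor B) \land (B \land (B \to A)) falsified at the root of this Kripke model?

w0 \nVdash \neg \neg (A \lor B) \land (B \land (B \to A)) since w0 fails B \land (B \to A).
So the root w0 does not force \neg \neg (A \lor B) \land (B \land (B \to A)); the model is a countermodel.

Yes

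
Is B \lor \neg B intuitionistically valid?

This is the law of excluded middle, which is not intuitionistically valid.
A Kripke countermodel: worlds u, v; order generated by u \le v; atoms true at each world — u:{}; v:{B}.
u \nVdash B \lor \neg B: neither disjunct is forced at u.
u lacks atom B, so u \nVdash B.
So the root u does not force the formula.

No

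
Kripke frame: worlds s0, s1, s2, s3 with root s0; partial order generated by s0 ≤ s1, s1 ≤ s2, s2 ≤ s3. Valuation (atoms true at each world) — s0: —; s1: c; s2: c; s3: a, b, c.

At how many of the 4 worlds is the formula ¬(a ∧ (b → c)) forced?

s0: does not force it — s0 ⊮ ¬(a ∧ (b → c)) since s3 is accessible from s0 and s3 ⊩ a ∧ (b → c).
s1: does not force it — s1 ⊮ ¬(a ∧ (b → c)) since s3 is accessible from s1 and s3 ⊩ a ∧ (b → c).
s2: does not force it.
s3: does not force it.
Worlds forcing the formula: { }.

0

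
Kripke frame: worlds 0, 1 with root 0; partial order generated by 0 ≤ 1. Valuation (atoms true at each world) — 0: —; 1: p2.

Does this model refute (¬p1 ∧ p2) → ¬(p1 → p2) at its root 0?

0 ⊮ (¬p1 ∧ p2) → ¬(p1 → p2): at the accessible world 1, 1 ⊩ ¬p1 ∧ p2 but 1 ⊮ ¬(p1 → p2).
1 ⊮ ¬(p1 → p2) since 1 is accessible from 1 and 1 ⊩ p1 → p2.
1 ⊩ p1 → p2 vacuously: no world accessible from 1 forces the antecedent p1.
So the root 0 does not force (¬p1 ∧ p2) → ¬(p1 → p2); the model is a countermodel.

Yes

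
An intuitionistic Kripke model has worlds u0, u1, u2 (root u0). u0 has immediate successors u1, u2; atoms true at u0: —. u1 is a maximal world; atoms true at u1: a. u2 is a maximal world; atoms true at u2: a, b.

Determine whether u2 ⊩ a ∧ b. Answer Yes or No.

u2 ⊩ a ∧ b since u2 forces both conjuncts.

Yes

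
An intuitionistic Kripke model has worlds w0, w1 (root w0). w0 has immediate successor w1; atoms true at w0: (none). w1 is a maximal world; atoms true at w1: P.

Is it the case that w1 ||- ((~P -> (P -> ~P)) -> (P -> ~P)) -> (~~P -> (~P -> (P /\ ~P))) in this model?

Yes

w1 ||- ((~P -> (P -> ~P)) -> (P -> ~P)) -> (~~P -> (~P -> (P /\ ~P))) vacuously: no world accessible from w1 forces the antecedent (~P -> (P -> ~P)) -> (P -> ~P).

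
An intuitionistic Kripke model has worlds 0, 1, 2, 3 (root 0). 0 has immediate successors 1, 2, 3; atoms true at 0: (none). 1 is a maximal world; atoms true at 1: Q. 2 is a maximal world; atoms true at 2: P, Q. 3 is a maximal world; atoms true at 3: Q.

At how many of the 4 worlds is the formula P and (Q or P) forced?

1

0: does not force it — 0 does not force P and (Q or P) since 0 fails P.
1: does not force it.
2: forces it.
3: does not force it.
Worlds forcing the formula: {2}.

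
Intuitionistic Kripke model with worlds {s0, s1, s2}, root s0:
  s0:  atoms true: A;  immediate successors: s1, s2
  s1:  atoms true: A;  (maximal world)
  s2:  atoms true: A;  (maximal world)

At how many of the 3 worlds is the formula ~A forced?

s0: does not force it — s0 ||-/- ~A since s0 is accessible from s0 and s0 ||- A.
s1: does not force it — s1 ||-/- ~A since s1 is accessible from s1 and s1 ||- A.
s2: does not force it.
Worlds forcing the formula: { }.

0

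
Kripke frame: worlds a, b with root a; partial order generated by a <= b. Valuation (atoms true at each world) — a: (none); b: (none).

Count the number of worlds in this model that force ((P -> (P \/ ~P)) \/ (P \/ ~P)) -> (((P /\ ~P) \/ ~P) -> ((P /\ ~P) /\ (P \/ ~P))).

a: does not force it — a ||-/- ((P -> (P \/ ~P)) \/ (P \/ ~P)) -> (((P /\ ~P) \/ ~P) -> ((P /\ ~P) /\ (P \/ ~P))): already at a itself, a ||- (P -> (P \/ ~P)) \/ (P \/ ~P) but a ||-/- ((P /\ ~P) \/ ~P) -> ((P /\ ~P) /\ (P \/ ~P)).
b: does not force it — b ||-/- ((P -> (P \/ ~P)) \/ (P \/ ~P)) -> (((P /\ ~P) \/ ~P) -> ((P /\ ~P) /\ (P \/ ~P))): already at b itself, b ||- (P -> (P \/ ~P)) \/ (P \/ ~P) but b ||-/- ((P /\ ~P) \/ ~P) -> ((P /\ ~P) /\ (P \/ ~P)).
Worlds forcing the formula: { }.

0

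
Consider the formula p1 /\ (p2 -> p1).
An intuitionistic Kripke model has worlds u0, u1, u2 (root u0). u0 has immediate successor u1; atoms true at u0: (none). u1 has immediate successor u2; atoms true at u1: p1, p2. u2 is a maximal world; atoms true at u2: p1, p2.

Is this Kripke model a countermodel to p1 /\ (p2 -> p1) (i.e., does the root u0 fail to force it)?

Yes

u0 ||-/- p1 /\ (p2 -> p1) since u0 fails p1.
So the root u0 does not force p1 /\ (p2 -> p1); the model is a countermodel.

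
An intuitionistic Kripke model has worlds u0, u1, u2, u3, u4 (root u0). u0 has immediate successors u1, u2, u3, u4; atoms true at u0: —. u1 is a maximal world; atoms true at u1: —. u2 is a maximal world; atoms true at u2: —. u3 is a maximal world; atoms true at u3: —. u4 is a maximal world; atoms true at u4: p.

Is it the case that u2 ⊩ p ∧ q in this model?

u2 ⊮ p ∧ q since u2 fails p.

No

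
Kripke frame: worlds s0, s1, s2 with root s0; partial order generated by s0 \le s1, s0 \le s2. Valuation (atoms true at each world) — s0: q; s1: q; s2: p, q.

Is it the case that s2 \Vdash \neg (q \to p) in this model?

No

s2 \nVdash \neg (q \to p) since s2 is accessible from s2 and s2 \Vdash q \to p.
s2 \Vdash q \to p: every world accessible from s2 that forces q (namely s2) also forces p.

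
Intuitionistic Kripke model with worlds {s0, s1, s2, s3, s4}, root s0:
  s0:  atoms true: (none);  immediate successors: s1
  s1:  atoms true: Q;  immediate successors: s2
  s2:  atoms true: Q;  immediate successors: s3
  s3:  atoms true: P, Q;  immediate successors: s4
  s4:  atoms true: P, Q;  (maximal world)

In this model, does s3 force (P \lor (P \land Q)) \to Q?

s3 \Vdash (P \lor (P \land Q)) \to Q: every world accessible from s3 that forces P \lor (P \land Q) (namely s3, s4) also forces Q.

Yes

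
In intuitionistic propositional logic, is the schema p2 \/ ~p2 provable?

This is the law of excluded middle, which is not intuitionistically valid.
A Kripke countermodel: worlds 0, 1; order generated by 0 <= 1; atoms true at each world — 0:{}; 1:{p2}.
0 ||-/- p2 \/ ~p2: neither disjunct is forced at 0.
0 lacks atom p2, so 0 ||-/- p2.
So the root 0 does not force the formula.

No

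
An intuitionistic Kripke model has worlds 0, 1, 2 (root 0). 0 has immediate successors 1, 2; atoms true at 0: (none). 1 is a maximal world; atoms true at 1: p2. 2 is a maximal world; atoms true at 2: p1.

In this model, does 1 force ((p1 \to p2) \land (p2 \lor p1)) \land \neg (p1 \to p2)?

1 \nVdash ((p1 \to p2) \land (p2 \lor p1)) \land \neg (p1 \to p2) since 1 fails \neg (p1 \to p2).

No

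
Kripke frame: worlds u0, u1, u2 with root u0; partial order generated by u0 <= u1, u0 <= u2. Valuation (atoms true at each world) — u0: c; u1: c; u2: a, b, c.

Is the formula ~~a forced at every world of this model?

Not every world: u0 ||-/- ~~a.
u0 ||-/- ~~a since u1 is accessible from u0 and u1 ||- ~a.
u1 ||- ~a: no world accessible from u1 forces a.

No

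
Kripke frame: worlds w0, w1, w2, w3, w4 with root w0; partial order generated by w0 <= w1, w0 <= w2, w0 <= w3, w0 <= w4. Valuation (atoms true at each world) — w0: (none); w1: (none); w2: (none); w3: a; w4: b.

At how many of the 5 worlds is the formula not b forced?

3

w0: does not force it — w0 does not force not b since w4 is accessible from w0 and w4 forces b.
w1: forces it.
w2: forces it.
w3: forces it.
w4: does not force it.
Worlds forcing the formula: {w1, w2, w3}.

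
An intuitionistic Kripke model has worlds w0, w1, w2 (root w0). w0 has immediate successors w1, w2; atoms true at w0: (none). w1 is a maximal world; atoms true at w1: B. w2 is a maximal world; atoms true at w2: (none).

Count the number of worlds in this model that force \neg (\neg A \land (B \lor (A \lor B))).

w0: does not force it — w0 \nVdash \neg (\neg A \land (B \lor (A \lor B))) since w1 is accessible from w0 and w1 \Vdash \neg A \land (B \lor (A \lor B)).
w1: does not force it.
w2: forces it.
Worlds forcing the formula: {w2}.

1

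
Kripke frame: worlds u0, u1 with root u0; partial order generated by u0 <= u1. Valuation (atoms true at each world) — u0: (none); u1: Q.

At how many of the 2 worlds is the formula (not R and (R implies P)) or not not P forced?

2

u0: forces it.
u1: forces it.
Worlds forcing the formula: {u0, u1}.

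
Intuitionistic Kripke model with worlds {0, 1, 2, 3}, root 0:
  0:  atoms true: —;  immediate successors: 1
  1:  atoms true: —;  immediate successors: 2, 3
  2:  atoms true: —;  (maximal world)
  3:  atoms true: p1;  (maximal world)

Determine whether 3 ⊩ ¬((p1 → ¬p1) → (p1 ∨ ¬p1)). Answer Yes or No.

3 ⊮ ¬((p1 → ¬p1) → (p1 ∨ ¬p1)) since 3 is accessible from 3 and 3 ⊩ (p1 → ¬p1) → (p1 ∨ ¬p1).
3 ⊩ (p1 → ¬p1) → (p1 ∨ ¬p1) vacuously: no world accessible from 3 forces the antecedent p1 → ¬p1.

No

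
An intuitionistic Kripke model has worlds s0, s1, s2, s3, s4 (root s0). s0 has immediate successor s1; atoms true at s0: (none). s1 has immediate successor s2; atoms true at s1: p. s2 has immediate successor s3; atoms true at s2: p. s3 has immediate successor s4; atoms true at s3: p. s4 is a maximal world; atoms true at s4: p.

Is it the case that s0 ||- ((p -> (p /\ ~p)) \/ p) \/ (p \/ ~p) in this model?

s0 ||-/- ((p -> (p /\ ~p)) \/ p) \/ (p \/ ~p): neither disjunct is forced at s0.
s0 ||-/- (p -> (p /\ ~p)) \/ p: neither disjunct is forced at s0.
s0 ||-/- p -> (p /\ ~p): at the accessible world s1, s1 ||- p but s1 ||-/- p /\ ~p.
s1 ||-/- p /\ ~p since s1 fails ~p.

No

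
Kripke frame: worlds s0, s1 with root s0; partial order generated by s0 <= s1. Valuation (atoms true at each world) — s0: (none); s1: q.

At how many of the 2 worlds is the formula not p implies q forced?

1

s0: does not force it — s0 does not force not p implies q: already at s0 itself, s0 forces not p but s0 does not force q.
s1: forces it.
Worlds forcing the formula: {s1}.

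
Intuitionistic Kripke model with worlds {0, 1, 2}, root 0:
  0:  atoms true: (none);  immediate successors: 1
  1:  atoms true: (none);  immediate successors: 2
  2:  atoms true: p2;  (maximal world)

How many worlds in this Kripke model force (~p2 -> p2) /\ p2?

1

0: does not force it — 0 ||-/- (~p2 -> p2) /\ p2 since 0 fails p2.
1: does not force it — 1 ||-/- (~p2 -> p2) /\ p2 since 1 fails p2.
2: forces it.
Worlds forcing the formula: {2}.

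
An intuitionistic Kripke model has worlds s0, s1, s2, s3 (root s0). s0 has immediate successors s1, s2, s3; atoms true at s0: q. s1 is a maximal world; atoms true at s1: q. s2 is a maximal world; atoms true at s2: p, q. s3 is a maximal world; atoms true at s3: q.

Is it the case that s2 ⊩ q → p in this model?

s2 ⊩ q → p: every world accessible from s2 that forces q (namely s2) also forces p.

Yes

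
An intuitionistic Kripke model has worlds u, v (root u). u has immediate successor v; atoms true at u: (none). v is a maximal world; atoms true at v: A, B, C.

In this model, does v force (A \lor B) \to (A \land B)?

Yes

v \Vdash (A \lor B) \to (A \land B): every world accessible from v that forces A \lor B (namely v) also forces A \land B.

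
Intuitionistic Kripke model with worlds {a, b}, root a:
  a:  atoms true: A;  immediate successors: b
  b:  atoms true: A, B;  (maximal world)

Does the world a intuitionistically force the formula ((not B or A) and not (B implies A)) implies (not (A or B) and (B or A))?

Yes

a forces ((not B or A) and not (B implies A)) implies (not (A or B) and (B or A)) vacuously: no world accessible from a forces the antecedent (not B or A) and not (B implies A).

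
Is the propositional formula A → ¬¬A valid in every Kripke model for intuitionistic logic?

Yes

This is double-negation introduction, which is intuitionistically derivable.
If a world forces A then every accessible world forces A (persistence), so none forces ¬A; hence ¬¬A.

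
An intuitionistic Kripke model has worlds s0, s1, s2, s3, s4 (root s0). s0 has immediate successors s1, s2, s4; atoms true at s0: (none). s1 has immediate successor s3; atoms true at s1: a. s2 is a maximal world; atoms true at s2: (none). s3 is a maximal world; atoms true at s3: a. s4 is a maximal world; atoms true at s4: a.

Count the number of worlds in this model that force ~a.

1

s0: does not force it — s0 ||-/- ~a since s1 is accessible from s0 and s1 ||- a.
s1: does not force it.
s2: forces it.
s3: does not force it.
s4: does not force it.
Worlds forcing the formula: {s2}.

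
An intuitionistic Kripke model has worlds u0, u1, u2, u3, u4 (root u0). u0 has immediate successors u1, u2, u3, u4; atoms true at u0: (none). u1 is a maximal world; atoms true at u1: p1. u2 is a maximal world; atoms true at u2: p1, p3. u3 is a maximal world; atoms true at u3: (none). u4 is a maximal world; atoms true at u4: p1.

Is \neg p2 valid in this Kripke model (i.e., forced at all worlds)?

u0 \Vdash \neg p2: no world accessible from u0 forces p2.
Since the root u0 forces \neg p2 and forcing is persistent (monotone upward), every world forces it.

Yes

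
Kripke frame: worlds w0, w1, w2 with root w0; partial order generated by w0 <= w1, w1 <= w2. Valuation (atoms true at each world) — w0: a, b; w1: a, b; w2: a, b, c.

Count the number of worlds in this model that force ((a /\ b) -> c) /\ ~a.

0

w0: does not force it — w0 ||-/- ((a /\ b) -> c) /\ ~a since w0 fails (a /\ b) -> c.
w1: does not force it — w1 ||-/- ((a /\ b) -> c) /\ ~a since w1 fails (a /\ b) -> c.
w2: does not force it.
Worlds forcing the formula: { }.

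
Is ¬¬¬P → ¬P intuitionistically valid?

This is triple-negation reduction, which is intuitionistically derivable.
Assume ¬¬¬P and suppose P. Then ¬¬P (double-negation introduction), contradicting ¬¬¬P. So ¬P.

Yes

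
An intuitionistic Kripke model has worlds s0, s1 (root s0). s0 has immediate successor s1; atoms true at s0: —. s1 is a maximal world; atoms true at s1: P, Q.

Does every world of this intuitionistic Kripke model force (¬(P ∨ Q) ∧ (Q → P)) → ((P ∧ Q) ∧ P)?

Yes

s0 ⊩ (¬(P ∨ Q) ∧ (Q → P)) → ((P ∧ Q) ∧ P) vacuously: no world accessible from s0 forces the antecedent ¬(P ∨ Q) ∧ (Q → P).
Since the root s0 forces (¬(P ∨ Q) ∧ (Q → P)) → ((P ∧ Q) ∧ P) and forcing is persistent (monotone upward), every world forces it.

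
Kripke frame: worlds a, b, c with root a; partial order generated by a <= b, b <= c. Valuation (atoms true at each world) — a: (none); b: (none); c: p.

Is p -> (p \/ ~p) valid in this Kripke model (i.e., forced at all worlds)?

Yes

a ||- p -> (p \/ ~p): every world accessible from a that forces p (namely c) also forces p \/ ~p.
Since the root a forces p -> (p \/ ~p) and forcing is persistent (monotone upward), every world forces it.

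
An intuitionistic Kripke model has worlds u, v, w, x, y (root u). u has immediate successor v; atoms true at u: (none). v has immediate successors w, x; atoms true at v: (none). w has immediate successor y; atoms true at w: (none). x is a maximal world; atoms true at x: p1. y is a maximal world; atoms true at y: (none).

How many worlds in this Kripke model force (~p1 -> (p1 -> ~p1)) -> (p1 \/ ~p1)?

u: does not force it — u ||-/- (~p1 -> (p1 -> ~p1)) -> (p1 \/ ~p1): already at u itself, u ||- ~p1 -> (p1 -> ~p1) but u ||-/- p1 \/ ~p1.
v: does not force it — v ||-/- (~p1 -> (p1 -> ~p1)) -> (p1 \/ ~p1): already at v itself, v ||- ~p1 -> (p1 -> ~p1) but v ||-/- p1 \/ ~p1.
w: forces it.
x: forces it.
y: forces it.
Worlds forcing the formula: {w, x, y}.

3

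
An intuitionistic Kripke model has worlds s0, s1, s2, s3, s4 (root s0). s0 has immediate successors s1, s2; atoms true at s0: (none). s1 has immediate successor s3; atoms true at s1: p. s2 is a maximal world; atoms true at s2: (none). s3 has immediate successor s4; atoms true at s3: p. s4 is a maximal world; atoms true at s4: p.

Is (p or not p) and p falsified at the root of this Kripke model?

s0 does not force (p or not p) and p since s0 fails p or not p.
So the root s0 does not force (p or not p) and p; the model is a countermodel.

Yes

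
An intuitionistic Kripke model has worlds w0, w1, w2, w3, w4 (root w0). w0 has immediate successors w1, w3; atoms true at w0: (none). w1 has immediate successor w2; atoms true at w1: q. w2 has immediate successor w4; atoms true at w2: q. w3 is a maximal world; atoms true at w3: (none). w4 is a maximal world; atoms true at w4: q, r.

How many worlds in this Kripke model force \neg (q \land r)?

w0: does not force it — w0 \nVdash \neg (q \land r) since w4 is accessible from w0 and w4 \Vdash q \land r.
w1: does not force it — w1 \nVdash \neg (q \land r) since w4 is accessible from w1 and w4 \Vdash q \land r.
w2: does not force it — w2 \nVdash \neg (q \land r) since w4 is accessible from w2 and w4 \Vdash q \land r.
w3: forces it.
w4: does not force it.
Worlds forcing the formula: {w3}.

1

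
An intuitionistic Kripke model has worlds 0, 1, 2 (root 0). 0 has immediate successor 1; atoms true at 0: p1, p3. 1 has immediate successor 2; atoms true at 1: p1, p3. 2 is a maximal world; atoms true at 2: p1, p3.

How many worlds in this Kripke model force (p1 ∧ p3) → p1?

3

0: forces it.
1: forces it.
2: forces it.
Worlds forcing the formula: {0, 1, 2}.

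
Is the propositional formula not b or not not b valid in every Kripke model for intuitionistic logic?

No

This is the weak law of excluded middle, which is not intuitionistically valid.
A Kripke countermodel: worlds 0, 1, 2; order generated by 0 <= 1, 0 <= 2; atoms true at each world — 0:{}; 1:{b}; 2:{}.
0 does not force not b or not not b: neither disjunct is forced at 0.
0 does not force not b since 1 is accessible from 0 and 1 forces b.
So the root 0 does not force the formula.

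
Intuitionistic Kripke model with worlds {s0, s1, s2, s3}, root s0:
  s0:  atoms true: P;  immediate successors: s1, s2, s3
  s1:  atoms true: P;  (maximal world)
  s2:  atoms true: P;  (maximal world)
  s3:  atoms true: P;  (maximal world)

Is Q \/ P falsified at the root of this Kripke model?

s0 ||- Q \/ P via the disjunct P.
So the root s0 forces Q \/ P; the model is not a countermodel.

No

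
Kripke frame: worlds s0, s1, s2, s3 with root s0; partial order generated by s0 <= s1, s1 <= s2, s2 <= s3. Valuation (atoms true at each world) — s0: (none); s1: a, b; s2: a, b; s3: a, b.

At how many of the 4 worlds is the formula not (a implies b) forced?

s0: does not force it — s0 does not force not (a implies b) since s0 is accessible from s0 and s0 forces a implies b.
s1: does not force it.
s2: does not force it.
s3: does not force it.
Worlds forcing the formula: { }.

0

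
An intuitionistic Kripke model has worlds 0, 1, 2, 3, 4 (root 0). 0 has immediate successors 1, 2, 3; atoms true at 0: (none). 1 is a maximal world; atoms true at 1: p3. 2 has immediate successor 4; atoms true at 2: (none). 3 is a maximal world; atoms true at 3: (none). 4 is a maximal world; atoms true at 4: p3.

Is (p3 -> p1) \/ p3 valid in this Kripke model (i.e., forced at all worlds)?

No

Not every world: 0 ||-/- (p3 -> p1) \/ p3.
0 ||-/- (p3 -> p1) \/ p3: neither disjunct is forced at 0.
0 ||-/- p3 -> p1: at the accessible world 1, 1 ||- p3 but 1 ||-/- p1.
1 lacks atom p1, so 1 ||-/- p1.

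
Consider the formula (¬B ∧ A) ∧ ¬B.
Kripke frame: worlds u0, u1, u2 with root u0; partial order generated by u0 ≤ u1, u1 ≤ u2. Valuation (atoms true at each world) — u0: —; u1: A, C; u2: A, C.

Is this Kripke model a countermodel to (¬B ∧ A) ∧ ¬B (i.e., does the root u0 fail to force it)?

u0 ⊮ (¬B ∧ A) ∧ ¬B since u0 fails ¬B ∧ A.
So the root u0 does not force (¬B ∧ A) ∧ ¬B; the model is a countermodel.

Yes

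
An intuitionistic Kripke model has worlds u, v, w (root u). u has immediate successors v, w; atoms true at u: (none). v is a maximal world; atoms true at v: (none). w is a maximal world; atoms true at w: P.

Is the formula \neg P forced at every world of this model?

No

Not every world: u \nVdash \neg P.
u \nVdash \neg P since w is accessible from u and w \Vdash P.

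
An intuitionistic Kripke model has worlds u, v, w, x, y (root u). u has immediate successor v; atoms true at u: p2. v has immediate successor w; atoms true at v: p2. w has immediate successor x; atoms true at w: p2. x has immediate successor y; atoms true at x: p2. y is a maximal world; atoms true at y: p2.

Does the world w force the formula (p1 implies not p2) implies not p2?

w does not force (p1 implies not p2) implies not p2: already at w itself, w forces p1 implies not p2 but w does not force not p2.
w does not force not p2 since w is accessible from w and w forces p2.

No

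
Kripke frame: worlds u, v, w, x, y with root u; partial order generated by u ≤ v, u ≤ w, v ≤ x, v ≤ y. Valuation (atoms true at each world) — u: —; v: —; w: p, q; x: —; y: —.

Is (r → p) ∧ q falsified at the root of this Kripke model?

Yes

u ⊮ (r → p) ∧ q since u fails q.
So the root u does not force (r → p) ∧ q; the model is a countermodel.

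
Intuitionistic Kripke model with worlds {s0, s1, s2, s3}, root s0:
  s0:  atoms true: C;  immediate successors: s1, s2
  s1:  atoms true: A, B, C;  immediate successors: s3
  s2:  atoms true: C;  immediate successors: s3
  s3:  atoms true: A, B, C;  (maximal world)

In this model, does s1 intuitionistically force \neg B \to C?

Yes

s1 \Vdash \neg B \to C vacuously: no world accessible from s1 forces the antecedent \neg B.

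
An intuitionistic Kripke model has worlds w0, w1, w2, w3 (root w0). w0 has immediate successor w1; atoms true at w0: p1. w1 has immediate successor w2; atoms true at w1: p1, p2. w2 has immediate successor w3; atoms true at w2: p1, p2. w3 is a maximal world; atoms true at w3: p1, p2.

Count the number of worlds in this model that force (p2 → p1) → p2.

w0: does not force it — w0 ⊮ (p2 → p1) → p2: already at w0 itself, w0 ⊩ p2 → p1 but w0 ⊮ p2.
w1: forces it.
w2: forces it.
w3: forces it.
Worlds forcing the formula: {w1, w2, w3}.

3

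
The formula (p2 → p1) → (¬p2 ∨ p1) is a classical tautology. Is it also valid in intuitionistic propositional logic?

No

This is the material-implication-as-disjunction principle, which is not intuitionistically valid.
A Kripke countermodel: worlds s0, s1; order generated by s0 ≤ s1; atoms true at each world — s0:{}; s1:{p1,p2}.
s0 ⊮ (p2 → p1) → (¬p2 ∨ p1): already at s0 itself, s0 ⊩ p2 → p1 but s0 ⊮ ¬p2 ∨ p1.
s0 ⊮ ¬p2 ∨ p1: neither disjunct is forced at s0.
s0 ⊮ ¬p2 since s1 is accessible from s0 and s1 ⊩ p2.
So the root s0 does not force the formula.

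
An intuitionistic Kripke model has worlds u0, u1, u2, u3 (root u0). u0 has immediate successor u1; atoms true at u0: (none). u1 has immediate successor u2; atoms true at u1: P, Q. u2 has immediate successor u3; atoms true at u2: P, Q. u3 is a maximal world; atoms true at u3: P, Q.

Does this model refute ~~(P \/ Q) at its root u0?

No

u0 ||- ~~(P \/ Q): no world accessible from u0 forces ~(P \/ Q).
So the root u0 forces ~~(P \/ Q); the model is not a countermodel.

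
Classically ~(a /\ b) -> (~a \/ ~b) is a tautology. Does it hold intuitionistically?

No

This is the constructively invalid direction of De Morgan's law for conjunction, which is not intuitionistically valid.
A Kripke countermodel: worlds u, v, w; order generated by u <= v, u <= w; atoms true at each world — u:{}; v:{a}; w:{b}.
u ||-/- ~(a /\ b) -> (~a \/ ~b): already at u itself, u ||- ~(a /\ b) but u ||-/- ~a \/ ~b.
u ||-/- ~a \/ ~b: neither disjunct is forced at u.
u ||-/- ~a since v is accessible from u and v ||- a.
So the root u does not force the formula.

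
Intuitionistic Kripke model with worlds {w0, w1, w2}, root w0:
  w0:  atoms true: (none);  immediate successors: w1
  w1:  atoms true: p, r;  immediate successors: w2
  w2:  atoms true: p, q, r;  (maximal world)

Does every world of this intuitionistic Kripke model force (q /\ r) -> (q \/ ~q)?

w0 ||- (q /\ r) -> (q \/ ~q): every world accessible from w0 that forces q /\ r (namely w2) also forces q \/ ~q.
Since the root w0 forces (q /\ r) -> (q \/ ~q) and forcing is persistent (monotone upward), every world forces it.

Yes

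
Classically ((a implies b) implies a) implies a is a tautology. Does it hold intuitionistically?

This is Peirce's law, which is not intuitionistically valid.
A Kripke countermodel: worlds w0, w1; order generated by w0 <= w1; atoms true at each world — w0:{}; w1:{a}.
w0 does not force ((a implies b) implies a) implies a: already at w0 itself, w0 forces (a implies b) implies a but w0 does not force a.
w0 lacks atom a, so w0 does not force a.
So the root w0 does not force the formula.

No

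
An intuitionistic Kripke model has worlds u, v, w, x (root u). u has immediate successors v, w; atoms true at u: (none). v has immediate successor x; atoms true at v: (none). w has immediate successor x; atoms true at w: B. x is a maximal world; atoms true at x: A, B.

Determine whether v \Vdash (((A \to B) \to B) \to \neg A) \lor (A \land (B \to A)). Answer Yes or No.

No

v \nVdash (((A \to B) \to B) \to \neg A) \lor (A \land (B \to A)): neither disjunct is forced at v.
v \nVdash ((A \to B) \to B) \to \neg A: at the accessible world x, x \Vdash (A \to B) \to B but x \nVdash \neg A.
x \nVdash \neg A since x is accessible from x and x \Vdash A.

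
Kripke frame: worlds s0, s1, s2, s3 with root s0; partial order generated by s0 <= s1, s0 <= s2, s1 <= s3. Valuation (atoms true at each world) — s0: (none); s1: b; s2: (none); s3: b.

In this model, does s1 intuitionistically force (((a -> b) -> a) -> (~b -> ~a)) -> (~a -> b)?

s1 ||- (((a -> b) -> a) -> (~b -> ~a)) -> (~a -> b): every world accessible from s1 that forces ((a -> b) -> a) -> (~b -> ~a) (namely s1, s3) also forces ~a -> b.

Yes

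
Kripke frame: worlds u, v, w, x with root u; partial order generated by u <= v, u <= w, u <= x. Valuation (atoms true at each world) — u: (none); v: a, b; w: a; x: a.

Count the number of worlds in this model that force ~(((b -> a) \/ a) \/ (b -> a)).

u: does not force it — u ||-/- ~(((b -> a) \/ a) \/ (b -> a)) since u is accessible from u and u ||- ((b -> a) \/ a) \/ (b -> a).
v: does not force it.
w: does not force it.
x: does not force it.
Worlds forcing the formula: { }.

0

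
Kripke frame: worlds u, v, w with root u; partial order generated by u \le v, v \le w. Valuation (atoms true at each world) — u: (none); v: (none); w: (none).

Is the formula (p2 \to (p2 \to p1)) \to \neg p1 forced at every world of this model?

u \Vdash (p2 \to (p2 \to p1)) \to \neg p1: every world accessible from u that forces p2 \to (p2 \to p1) (namely u, v, w) also forces \neg p1.
Since the root u forces (p2 \to (p2 \to p1)) \to \neg p1 and forcing is persistent (monotone upward), every world forces it.

Yes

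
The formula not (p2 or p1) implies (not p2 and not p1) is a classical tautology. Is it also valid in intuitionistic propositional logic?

This is a constructively valid De Morgan direction (negated disjunction to conjunction of negations), which is intuitionistically derivable.
From not (p2 or p1): if p2 held then p2 or p1 would, contradiction — so not p2; similarly not p1.

Yes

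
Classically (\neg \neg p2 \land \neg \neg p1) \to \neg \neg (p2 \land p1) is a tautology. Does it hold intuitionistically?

This is the distribution of double negation over conjunction, which is intuitionistically derivable.
Assume \neg \neg p2, \neg \neg p1, and \neg (p2 \land p1). From p2 we'd get \neg p1 (since p2 \land p1 is refuted), contradicting \neg \neg p1; so \neg p2, contradicting \neg \neg p2.

Yes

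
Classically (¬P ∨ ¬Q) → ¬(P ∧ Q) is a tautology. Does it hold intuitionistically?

Yes

This is a constructively valid De Morgan direction (disjunction of negations to negated conjunction), which is intuitionistically derivable.
If ¬P holds at a world then no accessible world forces P, hence none forces P ∧ Q; likewise for ¬Q.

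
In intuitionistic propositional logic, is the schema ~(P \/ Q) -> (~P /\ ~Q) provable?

Yes

This is a constructively valid De Morgan direction (negated disjunction to conjunction of negations), which is intuitionistically derivable.
From ~(P \/ Q): if P held then P \/ Q would, contradiction — so ~P; similarly ~Q.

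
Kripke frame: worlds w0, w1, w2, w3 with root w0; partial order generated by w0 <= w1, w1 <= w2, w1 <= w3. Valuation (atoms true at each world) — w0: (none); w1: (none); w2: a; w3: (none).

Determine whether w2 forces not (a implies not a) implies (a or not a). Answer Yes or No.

w2 forces not (a implies not a) implies (a or not a): every world accessible from w2 that forces not (a implies not a) (namely w2) also forces a or not a.

Yes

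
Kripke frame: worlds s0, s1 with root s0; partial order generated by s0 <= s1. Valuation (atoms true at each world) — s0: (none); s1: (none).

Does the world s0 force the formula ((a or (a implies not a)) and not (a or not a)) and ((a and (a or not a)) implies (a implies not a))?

No

s0 does not force ((a or (a implies not a)) and not (a or not a)) and ((a and (a or not a)) implies (a implies not a)) since s0 fails (a or (a implies not a)) and not (a or not a).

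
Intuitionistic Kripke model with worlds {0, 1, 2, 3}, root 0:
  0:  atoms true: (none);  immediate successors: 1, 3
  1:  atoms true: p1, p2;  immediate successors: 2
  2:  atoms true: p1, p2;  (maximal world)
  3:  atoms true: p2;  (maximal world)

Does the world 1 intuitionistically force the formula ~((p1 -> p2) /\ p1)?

1 ||-/- ~((p1 -> p2) /\ p1) since 1 is accessible from 1 and 1 ||- (p1 -> p2) /\ p1.
1 ||- (p1 -> p2) /\ p1 since 1 forces both conjuncts.

No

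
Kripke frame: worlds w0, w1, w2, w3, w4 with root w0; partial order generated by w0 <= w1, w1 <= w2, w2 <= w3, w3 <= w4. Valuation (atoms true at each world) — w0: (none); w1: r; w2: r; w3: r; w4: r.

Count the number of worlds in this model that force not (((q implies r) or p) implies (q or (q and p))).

w0: forces it.
w1: forces it.
w2: forces it.
w3: forces it.
w4: forces it.
Worlds forcing the formula: {w0, w1, w2, w3, w4}.

5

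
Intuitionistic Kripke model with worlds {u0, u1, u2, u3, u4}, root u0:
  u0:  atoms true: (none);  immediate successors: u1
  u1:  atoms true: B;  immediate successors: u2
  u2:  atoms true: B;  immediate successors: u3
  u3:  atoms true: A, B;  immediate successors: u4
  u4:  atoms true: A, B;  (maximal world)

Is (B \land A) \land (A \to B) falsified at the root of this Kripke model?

Yes

u0 \nVdash (B \land A) \land (A \to B) since u0 fails B \land A.
So the root u0 does not force (B \land A) \land (A \to B); the model is a countermodel.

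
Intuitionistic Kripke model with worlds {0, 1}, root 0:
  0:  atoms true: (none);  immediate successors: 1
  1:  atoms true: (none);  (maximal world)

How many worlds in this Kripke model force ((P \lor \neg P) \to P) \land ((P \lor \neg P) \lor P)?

0

0: does not force it — 0 \nVdash ((P \lor \neg P) \to P) \land ((P \lor \neg P) \lor P) since 0 fails (P \lor \neg P) \to P.
1: does not force it.
Worlds forcing the formula: { }.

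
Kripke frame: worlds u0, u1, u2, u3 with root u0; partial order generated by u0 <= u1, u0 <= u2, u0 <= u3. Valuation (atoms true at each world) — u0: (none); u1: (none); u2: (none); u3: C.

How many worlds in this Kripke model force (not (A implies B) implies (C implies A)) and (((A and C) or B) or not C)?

2

u0: does not force it — u0 does not force (not (A implies B) implies (C implies A)) and (((A and C) or B) or not C) since u0 fails ((A and C) or B) or not C.
u1: forces it.
u2: forces it.
u3: does not force it — u3 does not force (not (A implies B) implies (C implies A)) and (((A and C) or B) or not C) since u3 fails ((A and C) or B) or not C.
Worlds forcing the formula: {u1, u2}.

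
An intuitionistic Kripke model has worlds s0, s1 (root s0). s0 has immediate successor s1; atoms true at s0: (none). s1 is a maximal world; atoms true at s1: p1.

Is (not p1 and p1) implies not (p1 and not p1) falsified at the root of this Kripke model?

s0 forces (not p1 and p1) implies not (p1 and not p1) vacuously: no world accessible from s0 forces the antecedent not p1 and p1.
So the root s0 forces (not p1 and p1) implies not (p1 and not p1); the model is not a countermodel.

No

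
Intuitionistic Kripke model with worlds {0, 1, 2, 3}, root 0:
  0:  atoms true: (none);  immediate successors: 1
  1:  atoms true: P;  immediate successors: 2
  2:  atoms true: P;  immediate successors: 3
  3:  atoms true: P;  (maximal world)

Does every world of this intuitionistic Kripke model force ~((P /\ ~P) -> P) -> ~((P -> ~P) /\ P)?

0 ||- ~((P /\ ~P) -> P) -> ~((P -> ~P) /\ P) vacuously: no world accessible from 0 forces the antecedent ~((P /\ ~P) -> P).
Since the root 0 forces ~((P /\ ~P) -> P) -> ~((P -> ~P) /\ P) and forcing is persistent (monotone upward), every world forces it.

Yes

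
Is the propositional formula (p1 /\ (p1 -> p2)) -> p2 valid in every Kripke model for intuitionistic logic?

This is modus ponens in implicational form, which is intuitionistically derivable.
If a world forces p1 and p1 -> p2, then applying the implication at that world (which is accessible from itself) gives p2.

Yes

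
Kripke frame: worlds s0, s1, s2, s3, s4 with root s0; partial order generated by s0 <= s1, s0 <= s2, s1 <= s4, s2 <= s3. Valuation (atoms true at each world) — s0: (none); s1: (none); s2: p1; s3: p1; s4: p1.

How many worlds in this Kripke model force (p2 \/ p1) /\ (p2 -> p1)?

s0: does not force it — s0 ||-/- (p2 \/ p1) /\ (p2 -> p1) since s0 fails p2 \/ p1.
s1: does not force it.
s2: forces it.
s3: forces it.
s4: forces it.
Worlds forcing the formula: {s2, s3, s4}.

3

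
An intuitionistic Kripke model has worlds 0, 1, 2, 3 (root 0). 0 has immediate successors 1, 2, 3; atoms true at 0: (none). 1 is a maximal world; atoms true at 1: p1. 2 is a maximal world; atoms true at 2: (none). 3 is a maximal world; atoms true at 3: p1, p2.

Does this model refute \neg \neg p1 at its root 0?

Yes

0 \nVdash \neg \neg p1 since 2 is accessible from 0 and 2 \Vdash \neg p1.
2 \Vdash \neg p1: no world accessible from 2 forces p1.
So the root 0 does not force \neg \neg p1; the model is a countermodel.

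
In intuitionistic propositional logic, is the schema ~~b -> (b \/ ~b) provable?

No

This is a variant of double-negation elimination (deriving excluded middle from double negation), which is not intuitionistically valid.
A Kripke countermodel: worlds 0, 1; order generated by 0 <= 1; atoms true at each world — 0:{}; 1:{b}.
0 ||-/- ~~b -> (b \/ ~b): already at 0 itself, 0 ||- ~~b but 0 ||-/- b \/ ~b.
0 ||-/- b \/ ~b: neither disjunct is forced at 0.
0 lacks atom b, so 0 ||-/- b.
So the root 0 does not force the formula.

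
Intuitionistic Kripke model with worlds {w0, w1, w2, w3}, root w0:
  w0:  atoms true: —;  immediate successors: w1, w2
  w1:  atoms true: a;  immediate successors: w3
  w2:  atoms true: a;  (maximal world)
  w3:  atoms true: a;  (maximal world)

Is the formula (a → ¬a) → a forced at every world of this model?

w0 ⊩ (a → ¬a) → a vacuously: no world accessible from w0 forces the antecedent a → ¬a.
Since the root w0 forces (a → ¬a) → a and forcing is persistent (monotone upward), every world forces it.

Yes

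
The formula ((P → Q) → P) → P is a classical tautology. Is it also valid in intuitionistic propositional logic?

No

This is Peirce's law, which is not intuitionistically valid.
A Kripke countermodel: worlds u, v; order generated by u ≤ v; atoms true at each world — u:{}; v:{P}.
u ⊮ ((P → Q) → P) → P: already at u itself, u ⊩ (P → Q) → P but u ⊮ P.
u lacks atom P, so u ⊮ P.
So the root u does not force the formula.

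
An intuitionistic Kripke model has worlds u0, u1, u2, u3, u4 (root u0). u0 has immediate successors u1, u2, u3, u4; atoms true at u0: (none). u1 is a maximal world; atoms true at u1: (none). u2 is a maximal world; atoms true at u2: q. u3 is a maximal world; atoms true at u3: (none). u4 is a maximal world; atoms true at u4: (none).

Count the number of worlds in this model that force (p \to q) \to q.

1

u0: does not force it — u0 \nVdash (p \to q) \to q: already at u0 itself, u0 \Vdash p \to q but u0 \nVdash q.
u1: does not force it — u1 \nVdash (p \to q) \to q: already at u1 itself, u1 \Vdash p \to q but u1 \nVdash q.
u2: forces it.
u3: does not force it.
u4: does not force it.
Worlds forcing the formula: {u2}.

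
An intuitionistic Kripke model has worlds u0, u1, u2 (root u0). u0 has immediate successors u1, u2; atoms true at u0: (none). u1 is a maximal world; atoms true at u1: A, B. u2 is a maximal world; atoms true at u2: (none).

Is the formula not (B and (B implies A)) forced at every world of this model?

No

Not every world: u0 does not force not (B and (B implies A)).
u0 does not force not (B and (B implies A)) since u1 is accessible from u0 and u1 forces B and (B implies A).
u1 forces B and (B implies A) since u1 forces both conjuncts.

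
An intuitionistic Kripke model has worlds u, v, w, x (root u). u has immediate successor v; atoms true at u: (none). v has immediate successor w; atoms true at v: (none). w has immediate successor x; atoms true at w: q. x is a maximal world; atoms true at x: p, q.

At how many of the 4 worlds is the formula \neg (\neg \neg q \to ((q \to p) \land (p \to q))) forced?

0

u: does not force it — u \nVdash \neg (\neg \neg q \to ((q \to p) \land (p \to q))) since x is accessible from u and x \Vdash \neg \neg q \to ((q \to p) \land (p \to q)).
v: does not force it — v \nVdash \neg (\neg \neg q \to ((q \to p) \land (p \to q))) since x is accessible from v and x \Vdash \neg \neg q \to ((q \to p) \land (p \to q)).
w: does not force it — w \nVdash \neg (\neg \neg q \to ((q \to p) \land (p \to q))) since x is accessible from w and x \Vdash \neg \neg q \to ((q \to p) \land (p \to q)).
x: does not force it.
Worlds forcing the formula: { }.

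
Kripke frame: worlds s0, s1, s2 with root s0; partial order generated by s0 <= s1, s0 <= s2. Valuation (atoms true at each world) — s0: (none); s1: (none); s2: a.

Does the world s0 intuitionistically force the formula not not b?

No

s0 does not force not not b since s0 is accessible from s0 and s0 forces not b.
s0 forces not b: no world accessible from s0 forces b.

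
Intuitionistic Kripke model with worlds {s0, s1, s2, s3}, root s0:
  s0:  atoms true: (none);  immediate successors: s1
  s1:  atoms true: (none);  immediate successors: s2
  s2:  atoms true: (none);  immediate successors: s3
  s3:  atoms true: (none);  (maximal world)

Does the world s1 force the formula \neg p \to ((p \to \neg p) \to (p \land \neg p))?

s1 \nVdash \neg p \to ((p \to \neg p) \to (p \land \neg p)): already at s1 itself, s1 \Vdash \neg p but s1 \nVdash (p \to \neg p) \to (p \land \neg p).
s1 \nVdash (p \to \neg p) \to (p \land \neg p): already at s1 itself, s1 \Vdash p \to \neg p but s1 \nVdash p \land \neg p.
s1 \nVdash p \land \neg p since s1 fails p.

No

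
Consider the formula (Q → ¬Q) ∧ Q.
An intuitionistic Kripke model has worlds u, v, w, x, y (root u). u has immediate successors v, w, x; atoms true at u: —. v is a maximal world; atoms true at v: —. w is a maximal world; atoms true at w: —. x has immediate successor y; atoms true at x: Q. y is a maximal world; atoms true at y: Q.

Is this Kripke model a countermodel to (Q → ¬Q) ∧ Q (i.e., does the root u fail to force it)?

Yes

u ⊮ (Q → ¬Q) ∧ Q since u fails Q → ¬Q.
So the root u does not force (Q → ¬Q) ∧ Q; the model is a countermodel.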